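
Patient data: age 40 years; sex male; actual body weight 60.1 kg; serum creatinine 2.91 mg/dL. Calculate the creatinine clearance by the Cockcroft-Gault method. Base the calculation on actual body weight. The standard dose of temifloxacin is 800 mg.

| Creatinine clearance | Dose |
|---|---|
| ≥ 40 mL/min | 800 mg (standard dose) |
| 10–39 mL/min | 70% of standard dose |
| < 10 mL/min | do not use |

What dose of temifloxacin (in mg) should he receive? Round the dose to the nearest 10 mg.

560 mg

CrCl = (140 − 40) × 60.1 / (72 × 2.91) = 6010.0 / 209.52 ≈ 28.7 mL/min
CrCl ≈ 29 mL/min → bracket 10–39 mL/min.
70% of 800 mg = 560 mg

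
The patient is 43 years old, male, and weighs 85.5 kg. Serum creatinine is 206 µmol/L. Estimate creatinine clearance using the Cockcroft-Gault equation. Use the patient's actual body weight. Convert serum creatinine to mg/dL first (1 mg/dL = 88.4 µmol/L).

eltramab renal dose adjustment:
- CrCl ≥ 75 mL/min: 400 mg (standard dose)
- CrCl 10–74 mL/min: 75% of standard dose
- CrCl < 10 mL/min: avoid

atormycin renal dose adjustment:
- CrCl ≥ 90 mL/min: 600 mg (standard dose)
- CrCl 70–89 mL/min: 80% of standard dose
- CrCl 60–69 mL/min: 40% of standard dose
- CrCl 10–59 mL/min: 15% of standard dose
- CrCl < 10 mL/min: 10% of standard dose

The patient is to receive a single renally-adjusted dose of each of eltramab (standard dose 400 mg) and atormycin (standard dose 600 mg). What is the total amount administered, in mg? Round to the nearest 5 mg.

390 mg

SCr = 206 / 88.4 = 2.33 mg/dL
CrCl = (140 − 43) × 85.5 / (72 × 2.33) = 8293.5 / 167.76 ≈ 49.4 mL/min
CrCl ≈ 49 mL/min.
eltramab: 10–74 mL/min → 75% of 400 mg = 300 mg.
atormycin: 10–59 mL/min → 15% of 600 mg = 90 mg.
Total = 300 + 90 = 390 mg.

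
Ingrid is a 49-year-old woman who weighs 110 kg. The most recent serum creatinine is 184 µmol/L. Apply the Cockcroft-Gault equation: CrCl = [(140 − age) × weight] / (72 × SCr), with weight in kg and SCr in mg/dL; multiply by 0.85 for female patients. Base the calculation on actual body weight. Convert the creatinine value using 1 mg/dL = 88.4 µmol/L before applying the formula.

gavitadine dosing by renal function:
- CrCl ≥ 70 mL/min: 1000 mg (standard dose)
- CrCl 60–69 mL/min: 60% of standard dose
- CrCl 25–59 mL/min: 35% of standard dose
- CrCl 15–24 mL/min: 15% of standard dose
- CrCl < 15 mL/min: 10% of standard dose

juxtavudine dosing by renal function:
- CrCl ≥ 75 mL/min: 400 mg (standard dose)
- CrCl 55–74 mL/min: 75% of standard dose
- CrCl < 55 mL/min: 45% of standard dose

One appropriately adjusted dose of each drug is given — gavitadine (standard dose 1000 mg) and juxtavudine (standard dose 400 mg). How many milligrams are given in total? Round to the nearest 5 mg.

SCr = 184 / 88.4 = 2.081 mg/dL
CrCl = (140 − 49) × 110 / (72 × 2.081) × 0.85 = 10010.0 / 149.83 × 0.85 ≈ 56.8 mL/min
CrCl ≈ 57 mL/min.
gavitadine: 25–59 mL/min → 35% of 1000 mg = 350 mg.
juxtavudine: 55–74 mL/min → 75% of 400 mg = 300 mg.
Total = 350 + 300 = 650 mg.

650 mg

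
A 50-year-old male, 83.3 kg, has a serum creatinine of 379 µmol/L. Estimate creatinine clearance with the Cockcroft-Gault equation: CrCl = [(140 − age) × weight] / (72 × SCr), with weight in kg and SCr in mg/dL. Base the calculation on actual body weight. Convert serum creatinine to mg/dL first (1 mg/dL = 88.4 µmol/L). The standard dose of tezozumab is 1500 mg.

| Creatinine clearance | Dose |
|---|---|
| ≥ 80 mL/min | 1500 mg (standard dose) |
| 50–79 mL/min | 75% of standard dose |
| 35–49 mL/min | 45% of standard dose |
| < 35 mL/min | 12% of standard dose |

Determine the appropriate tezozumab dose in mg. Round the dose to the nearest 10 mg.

SCr = 379 / 88.4 = 4.287 mg/dL
CrCl = (140 − 50) × 83.3 / (72 × 4.287) = 7497.0 / 308.66 ≈ 24.3 mL/min
CrCl ≈ 24 mL/min → bracket < 35 mL/min.
12% of 1500 mg = 180 mg

180 mg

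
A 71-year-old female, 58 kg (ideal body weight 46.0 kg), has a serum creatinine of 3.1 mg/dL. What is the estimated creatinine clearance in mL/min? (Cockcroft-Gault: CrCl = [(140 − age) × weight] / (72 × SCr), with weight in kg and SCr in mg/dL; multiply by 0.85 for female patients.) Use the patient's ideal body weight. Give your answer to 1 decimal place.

CrCl = (140 − 71) × 46 / (72 × 3.1) × 0.85 = 3174.0 / 223.20 × 0.85 ≈ 12.1 mL/min

12.1 mL/min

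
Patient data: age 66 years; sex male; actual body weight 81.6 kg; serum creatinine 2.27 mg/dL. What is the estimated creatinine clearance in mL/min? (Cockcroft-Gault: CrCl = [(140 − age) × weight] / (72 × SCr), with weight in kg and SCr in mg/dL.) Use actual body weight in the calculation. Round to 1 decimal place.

36.9 mL/min

CrCl = (140 − 66) × 81.6 / (72 × 2.27) = 6038.4 / 163.44 ≈ 36.9 mL/min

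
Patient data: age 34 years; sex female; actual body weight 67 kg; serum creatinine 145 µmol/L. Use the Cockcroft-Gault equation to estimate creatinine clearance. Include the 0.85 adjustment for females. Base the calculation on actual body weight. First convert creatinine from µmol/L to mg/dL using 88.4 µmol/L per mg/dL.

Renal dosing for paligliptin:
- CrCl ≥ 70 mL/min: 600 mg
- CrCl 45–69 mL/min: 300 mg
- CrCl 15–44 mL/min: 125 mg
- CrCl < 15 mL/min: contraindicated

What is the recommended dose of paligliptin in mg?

SCr = 145 / 88.4 = 1.64 mg/dL
CrCl = (140 − 34) × 67 / (72 × 1.64) × 0.85 = 7102.0 / 118.08 × 0.85 ≈ 51.1 mL/min
CrCl ≈ 51 mL/min → bracket 45–69 mL/min.
Dose for this bracket: 300 mg.

300 mg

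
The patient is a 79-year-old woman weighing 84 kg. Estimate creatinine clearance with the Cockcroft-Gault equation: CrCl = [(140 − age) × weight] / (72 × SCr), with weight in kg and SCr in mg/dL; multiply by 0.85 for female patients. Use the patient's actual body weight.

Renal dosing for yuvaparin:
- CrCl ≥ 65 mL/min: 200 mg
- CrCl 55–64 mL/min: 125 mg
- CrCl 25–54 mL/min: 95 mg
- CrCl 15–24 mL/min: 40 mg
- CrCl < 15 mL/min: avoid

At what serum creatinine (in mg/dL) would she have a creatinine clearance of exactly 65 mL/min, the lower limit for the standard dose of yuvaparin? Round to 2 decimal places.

0.93 mg/dL

Standard dose requires CrCl ≥ 65 mL/min.
Set (140 − 79) × 84 × 0.85 / (72 × SCr) = 65
SCr = (140 − 79) × 84 × 0.85 / (72 × 65) = 0.931 mg/dL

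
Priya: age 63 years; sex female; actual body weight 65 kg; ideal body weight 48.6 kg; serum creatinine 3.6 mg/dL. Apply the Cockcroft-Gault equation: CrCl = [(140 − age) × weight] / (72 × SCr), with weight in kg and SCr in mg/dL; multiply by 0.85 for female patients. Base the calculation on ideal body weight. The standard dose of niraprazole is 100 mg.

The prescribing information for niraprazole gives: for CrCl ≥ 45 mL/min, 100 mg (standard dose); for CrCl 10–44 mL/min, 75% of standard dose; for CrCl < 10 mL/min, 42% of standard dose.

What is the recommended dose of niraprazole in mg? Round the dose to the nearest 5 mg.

CrCl = (140 − 63) × 48.6 / (72 × 3.6) × 0.85 = 3742.2 / 259.20 × 0.85 ≈ 12.3 mL/min
CrCl ≈ 12 mL/min → bracket 10–44 mL/min.
75% of 100 mg = 75 mg

75 mg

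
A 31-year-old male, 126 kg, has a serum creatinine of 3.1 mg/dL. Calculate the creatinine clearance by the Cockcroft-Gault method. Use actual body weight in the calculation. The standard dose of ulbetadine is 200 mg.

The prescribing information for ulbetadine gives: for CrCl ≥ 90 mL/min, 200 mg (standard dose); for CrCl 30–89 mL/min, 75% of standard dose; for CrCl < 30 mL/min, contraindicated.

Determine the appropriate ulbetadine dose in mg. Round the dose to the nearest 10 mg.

CrCl = (140 − 31) × 126 / (72 × 3.1) = 13734.0 / 223.20 ≈ 61.5 mL/min
CrCl ≈ 62 mL/min → bracket 30–89 mL/min.
75% of 200 mg = 150 mg

150 mg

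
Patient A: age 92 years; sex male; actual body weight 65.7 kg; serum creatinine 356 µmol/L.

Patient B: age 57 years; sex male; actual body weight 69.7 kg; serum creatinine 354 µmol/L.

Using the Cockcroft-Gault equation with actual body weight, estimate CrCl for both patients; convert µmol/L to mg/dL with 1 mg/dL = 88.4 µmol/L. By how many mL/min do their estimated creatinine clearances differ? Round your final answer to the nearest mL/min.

Patient A: SCr = 356 / 88.4 = 4.027 mg/dL
Patient A: CrCl = (140 − 92) × 65.7 / (72 × 4.027) = 3153.6 / 289.94 ≈ 10.9 mL/min
Patient B: SCr = 354 / 88.4 = 4.005 mg/dL
Patient B: CrCl = (140 − 57) × 69.7 / (72 × 4.005) = 5785.1 / 288.36 ≈ 20.1 mL/min
|10.9 − 20.1| = 9.2 mL/min

9 mL/min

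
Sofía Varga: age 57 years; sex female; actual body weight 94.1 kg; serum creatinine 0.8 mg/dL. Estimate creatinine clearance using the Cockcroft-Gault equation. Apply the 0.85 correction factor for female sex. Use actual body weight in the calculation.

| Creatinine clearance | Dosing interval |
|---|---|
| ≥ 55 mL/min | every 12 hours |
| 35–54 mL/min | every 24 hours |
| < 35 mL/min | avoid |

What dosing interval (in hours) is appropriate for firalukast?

CrCl = (140 − 57) × 94.1 / (72 × 0.8) × 0.85 = 7810.3 / 57.60 × 0.85 ≈ 115.3 mL/min
CrCl ≈ 115 mL/min → bracket ≥ 55 mL/min → every 12 hours.

every 12 hours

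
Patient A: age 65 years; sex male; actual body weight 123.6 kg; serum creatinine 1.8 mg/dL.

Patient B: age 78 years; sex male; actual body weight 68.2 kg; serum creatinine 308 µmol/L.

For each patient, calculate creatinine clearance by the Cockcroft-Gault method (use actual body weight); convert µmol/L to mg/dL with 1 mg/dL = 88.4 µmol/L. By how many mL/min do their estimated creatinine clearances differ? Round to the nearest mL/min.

Patient A: CrCl = (140 − 65) × 123.6 / (72 × 1.8) = 9270.0 / 129.60 ≈ 71.5 mL/min
Patient B: SCr = 308 / 88.4 = 3.484 mg/dL
Patient B: CrCl = (140 − 78) × 68.2 / (72 × 3.484) = 4228.4 / 250.85 ≈ 16.9 mL/min
|71.5 − 16.9| = 54.6 mL/min

55 mL/min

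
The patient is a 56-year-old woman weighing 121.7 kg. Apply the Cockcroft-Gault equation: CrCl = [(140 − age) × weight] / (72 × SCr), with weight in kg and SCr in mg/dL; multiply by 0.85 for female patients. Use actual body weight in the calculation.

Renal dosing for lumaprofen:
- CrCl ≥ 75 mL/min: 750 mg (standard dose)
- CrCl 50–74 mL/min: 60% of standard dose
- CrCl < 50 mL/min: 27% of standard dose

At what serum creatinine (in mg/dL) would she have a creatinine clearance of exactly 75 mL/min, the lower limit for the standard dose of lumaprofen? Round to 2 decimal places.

1.61 mg/dL

Standard dose requires CrCl ≥ 75 mL/min.
Set (140 − 56) × 121.7 × 0.85 / (72 × SCr) = 75
SCr = (140 − 56) × 121.7 × 0.85 / (72 × 75) = 1.609 mg/dL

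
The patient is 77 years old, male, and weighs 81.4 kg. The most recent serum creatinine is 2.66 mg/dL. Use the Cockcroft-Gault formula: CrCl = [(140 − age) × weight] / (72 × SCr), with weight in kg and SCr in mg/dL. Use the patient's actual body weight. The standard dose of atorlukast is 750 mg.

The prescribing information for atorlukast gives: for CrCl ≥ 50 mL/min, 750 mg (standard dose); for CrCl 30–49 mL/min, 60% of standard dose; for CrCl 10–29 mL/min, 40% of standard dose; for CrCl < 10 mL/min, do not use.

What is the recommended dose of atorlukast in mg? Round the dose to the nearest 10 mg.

300 mg

CrCl = (140 − 77) × 81.4 / (72 × 2.66) = 5128.2 / 191.52 ≈ 26.8 mL/min
CrCl ≈ 27 mL/min → bracket 10–29 mL/min.
40% of 750 mg = 300 mg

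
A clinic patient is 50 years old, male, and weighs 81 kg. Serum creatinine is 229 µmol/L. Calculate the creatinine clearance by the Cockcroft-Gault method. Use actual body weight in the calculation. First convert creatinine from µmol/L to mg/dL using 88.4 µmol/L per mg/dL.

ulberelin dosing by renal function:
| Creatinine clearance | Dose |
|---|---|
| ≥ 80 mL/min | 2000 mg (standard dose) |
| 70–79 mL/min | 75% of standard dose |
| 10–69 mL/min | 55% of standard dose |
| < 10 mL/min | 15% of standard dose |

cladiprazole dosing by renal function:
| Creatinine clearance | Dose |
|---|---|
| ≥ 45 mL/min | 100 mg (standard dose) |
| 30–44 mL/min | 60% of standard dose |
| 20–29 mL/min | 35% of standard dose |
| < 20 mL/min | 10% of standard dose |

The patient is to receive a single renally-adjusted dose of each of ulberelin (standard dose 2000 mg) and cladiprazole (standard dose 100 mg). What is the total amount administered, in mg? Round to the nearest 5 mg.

SCr = 229 / 88.4 = 2.59 mg/dL
CrCl = (140 − 50) × 81 / (72 × 2.59) = 7290.0 / 186.48 ≈ 39.1 mL/min
CrCl ≈ 39 mL/min.
ulberelin: 10–69 mL/min → 55% of 2000 mg = 1100 mg.
cladiprazole: 30–44 mL/min → 60% of 100 mg = 60 mg.
Total = 1100 + 60 = 1160 mg.

1160 mg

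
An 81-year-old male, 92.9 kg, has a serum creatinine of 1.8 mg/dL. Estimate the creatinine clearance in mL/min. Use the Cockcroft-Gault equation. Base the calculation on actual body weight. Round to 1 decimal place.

42.3 mL/min

CrCl = (140 − 81) × 92.9 / (72 × 1.8) = 5481.1 / 129.60 ≈ 42.3 mL/min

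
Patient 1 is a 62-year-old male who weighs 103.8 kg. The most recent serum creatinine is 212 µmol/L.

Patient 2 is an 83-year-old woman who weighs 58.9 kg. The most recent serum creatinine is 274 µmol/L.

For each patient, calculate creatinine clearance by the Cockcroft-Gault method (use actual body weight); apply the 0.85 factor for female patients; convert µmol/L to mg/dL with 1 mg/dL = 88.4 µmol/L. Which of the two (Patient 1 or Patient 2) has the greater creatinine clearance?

Patient 1

Patient 1: SCr = 212 / 88.4 = 2.398 mg/dL
Patient 1: CrCl = (140 − 62) × 103.8 / (72 × 2.398) = 8096.4 / 172.66 ≈ 46.9 mL/min
Patient 2: SCr = 274 / 88.4 = 3.1 mg/dL
Patient 2: CrCl = (140 − 83) × 58.9 / (72 × 3.1) × 0.85 = 3357.3 / 223.20 × 0.85 ≈ 12.8 mL/min
46.9 vs 12.8 mL/min → Patient 1 is higher.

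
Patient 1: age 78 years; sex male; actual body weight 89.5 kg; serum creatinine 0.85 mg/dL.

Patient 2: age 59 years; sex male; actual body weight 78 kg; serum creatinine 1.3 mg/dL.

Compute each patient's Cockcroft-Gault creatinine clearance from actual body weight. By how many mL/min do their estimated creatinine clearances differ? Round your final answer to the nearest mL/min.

23 mL/min

Patient 1: CrCl = (140 − 78) × 89.5 / (72 × 0.85) = 5549.0 / 61.20 ≈ 90.7 mL/min
Patient 2: CrCl = (140 − 59) × 78 / (72 × 1.3) = 6318.0 / 93.60 ≈ 67.5 mL/min
|90.7 − 67.5| = 23.2 mL/min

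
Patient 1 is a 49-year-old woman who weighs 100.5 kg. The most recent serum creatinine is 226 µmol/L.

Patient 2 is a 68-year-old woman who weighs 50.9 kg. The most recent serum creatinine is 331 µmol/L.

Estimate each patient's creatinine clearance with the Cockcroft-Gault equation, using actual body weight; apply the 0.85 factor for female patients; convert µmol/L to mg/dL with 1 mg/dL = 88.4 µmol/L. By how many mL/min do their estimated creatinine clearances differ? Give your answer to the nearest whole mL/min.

31 mL/min

Patient 1: SCr = 226 / 88.4 = 2.557 mg/dL
Patient 1: CrCl = (140 − 49) × 100.5 / (72 × 2.557) × 0.85 = 9145.5 / 184.10 × 0.85 ≈ 42.2 mL/min
Patient 2: SCr = 331 / 88.4 = 3.744 mg/dL
Patient 2: CrCl = (140 − 68) × 50.9 / (72 × 3.744) × 0.85 = 3664.8 / 269.57 × 0.85 ≈ 11.6 mL/min
|42.2 − 11.6| = 30.6 mL/min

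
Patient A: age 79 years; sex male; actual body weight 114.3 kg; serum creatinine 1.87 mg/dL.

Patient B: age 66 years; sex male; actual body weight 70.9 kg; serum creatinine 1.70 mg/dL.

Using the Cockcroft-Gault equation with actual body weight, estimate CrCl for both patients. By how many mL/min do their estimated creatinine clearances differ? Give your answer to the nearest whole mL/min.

9 mL/min

Patient A: CrCl = (140 − 79) × 114.3 / (72 × 1.87) = 6972.3 / 134.64 ≈ 51.8 mL/min
Patient B: CrCl = (140 − 66) × 70.9 / (72 × 1.7) = 5246.6 / 122.40 ≈ 42.9 mL/min
|51.8 − 42.9| = 8.9 mL/min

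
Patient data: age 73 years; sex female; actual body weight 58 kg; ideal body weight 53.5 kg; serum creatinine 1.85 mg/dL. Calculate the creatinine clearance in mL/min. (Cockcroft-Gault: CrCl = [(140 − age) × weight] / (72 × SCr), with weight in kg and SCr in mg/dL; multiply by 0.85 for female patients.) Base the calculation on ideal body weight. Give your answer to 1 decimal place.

CrCl = (140 − 73) × 53.5 / (72 × 1.85) × 0.85 = 3584.5 / 133.20 × 0.85 ≈ 22.9 mL/min

22.9 mL/min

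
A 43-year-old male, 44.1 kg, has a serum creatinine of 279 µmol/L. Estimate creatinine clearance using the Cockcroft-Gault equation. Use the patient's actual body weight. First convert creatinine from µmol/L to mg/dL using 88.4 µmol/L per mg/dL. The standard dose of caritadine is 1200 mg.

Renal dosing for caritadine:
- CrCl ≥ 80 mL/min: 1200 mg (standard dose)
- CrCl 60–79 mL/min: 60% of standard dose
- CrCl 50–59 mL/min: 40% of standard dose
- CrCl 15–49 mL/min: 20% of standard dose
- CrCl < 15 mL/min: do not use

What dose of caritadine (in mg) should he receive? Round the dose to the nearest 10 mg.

SCr = 279 / 88.4 = 3.156 mg/dL
CrCl = (140 − 43) × 44.1 / (72 × 3.156) = 4277.7 / 227.23 ≈ 18.8 mL/min
CrCl ≈ 19 mL/min → bracket 15–49 mL/min.
20% of 1200 mg = 240 mg

240 mg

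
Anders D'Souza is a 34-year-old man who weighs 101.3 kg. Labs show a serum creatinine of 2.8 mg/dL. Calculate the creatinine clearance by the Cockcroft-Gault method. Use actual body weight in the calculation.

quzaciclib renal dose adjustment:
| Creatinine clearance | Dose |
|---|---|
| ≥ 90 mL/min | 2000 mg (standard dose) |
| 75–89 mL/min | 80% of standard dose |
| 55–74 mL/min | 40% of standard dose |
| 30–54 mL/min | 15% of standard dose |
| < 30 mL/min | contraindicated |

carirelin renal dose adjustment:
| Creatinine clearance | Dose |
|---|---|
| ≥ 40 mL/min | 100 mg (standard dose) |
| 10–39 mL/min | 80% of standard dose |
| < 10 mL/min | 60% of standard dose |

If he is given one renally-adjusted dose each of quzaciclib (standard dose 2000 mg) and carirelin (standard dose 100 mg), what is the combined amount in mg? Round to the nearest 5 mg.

400 mg

CrCl = (140 − 34) × 101.3 / (72 × 2.8) = 10737.8 / 201.60 ≈ 53.3 mL/min
CrCl ≈ 53 mL/min.
quzaciclib: 30–54 mL/min → 15% of 2000 mg = 300 mg.
carirelin: ≥ 40 mL/min → 100% of 100 mg = 100 mg.
Total = 300 + 100 = 400 mg.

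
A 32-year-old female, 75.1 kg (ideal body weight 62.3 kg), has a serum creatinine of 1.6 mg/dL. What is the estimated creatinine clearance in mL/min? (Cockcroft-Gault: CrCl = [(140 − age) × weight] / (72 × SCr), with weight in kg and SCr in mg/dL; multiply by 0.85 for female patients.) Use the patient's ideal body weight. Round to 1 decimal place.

CrCl = (140 − 32) × 62.3 / (72 × 1.6) × 0.85 = 6728.4 / 115.20 × 0.85 ≈ 49.6 mL/min

49.6 mL/min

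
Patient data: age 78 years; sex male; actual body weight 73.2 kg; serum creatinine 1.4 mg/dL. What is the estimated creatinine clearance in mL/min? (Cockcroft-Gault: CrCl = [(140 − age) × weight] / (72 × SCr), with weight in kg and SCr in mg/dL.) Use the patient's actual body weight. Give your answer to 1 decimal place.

CrCl = (140 − 78) × 73.2 / (72 × 1.4) = 4538.4 / 100.80 ≈ 45.0 mL/min

45.0 mL/min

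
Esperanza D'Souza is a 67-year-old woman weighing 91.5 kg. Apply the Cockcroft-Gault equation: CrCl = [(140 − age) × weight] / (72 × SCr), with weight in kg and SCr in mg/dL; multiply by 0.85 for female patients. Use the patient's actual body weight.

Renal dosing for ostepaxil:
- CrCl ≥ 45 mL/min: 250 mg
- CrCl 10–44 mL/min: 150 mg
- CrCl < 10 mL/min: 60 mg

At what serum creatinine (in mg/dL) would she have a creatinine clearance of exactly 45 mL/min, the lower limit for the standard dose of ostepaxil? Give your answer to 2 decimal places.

1.75 mg/dL

Standard dose requires CrCl ≥ 45 mL/min.
Set (140 − 67) × 91.5 × 0.85 / (72 × SCr) = 45
SCr = (140 − 67) × 91.5 × 0.85 / (72 × 45) = 1.752 mg/dL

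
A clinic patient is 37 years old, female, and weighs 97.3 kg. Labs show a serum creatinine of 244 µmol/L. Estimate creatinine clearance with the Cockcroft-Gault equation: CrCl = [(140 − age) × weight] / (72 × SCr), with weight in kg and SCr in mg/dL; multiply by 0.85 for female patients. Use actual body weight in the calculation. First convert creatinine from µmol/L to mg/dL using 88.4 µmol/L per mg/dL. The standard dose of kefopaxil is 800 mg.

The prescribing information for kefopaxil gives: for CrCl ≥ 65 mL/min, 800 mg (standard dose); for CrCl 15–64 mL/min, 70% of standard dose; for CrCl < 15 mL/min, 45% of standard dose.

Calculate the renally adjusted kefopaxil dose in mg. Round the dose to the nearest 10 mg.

560 mg

SCr = 244 / 88.4 = 2.76 mg/dL
CrCl = (140 − 37) × 97.3 / (72 × 2.76) × 0.85 = 10021.9 / 198.72 × 0.85 ≈ 42.9 mL/min
CrCl ≈ 43 mL/min → bracket 15–64 mL/min.
70% of 800 mg = 560 mg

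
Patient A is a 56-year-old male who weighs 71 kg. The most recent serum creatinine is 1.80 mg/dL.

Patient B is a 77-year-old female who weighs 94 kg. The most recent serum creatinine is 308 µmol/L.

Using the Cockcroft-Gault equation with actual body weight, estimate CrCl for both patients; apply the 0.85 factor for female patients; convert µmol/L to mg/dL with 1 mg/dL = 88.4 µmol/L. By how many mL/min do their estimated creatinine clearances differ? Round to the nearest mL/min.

Patient A: CrCl = (140 − 56) × 71 / (72 × 1.8) = 5964.0 / 129.60 ≈ 46.0 mL/min
Patient B: SCr = 308 / 88.4 = 3.484 mg/dL
Patient B: CrCl = (140 − 77) × 94 / (72 × 3.484) × 0.85 = 5922.0 / 250.85 × 0.85 ≈ 20.1 mL/min
|46.0 − 20.1| = 25.9 mL/min

26 mL/min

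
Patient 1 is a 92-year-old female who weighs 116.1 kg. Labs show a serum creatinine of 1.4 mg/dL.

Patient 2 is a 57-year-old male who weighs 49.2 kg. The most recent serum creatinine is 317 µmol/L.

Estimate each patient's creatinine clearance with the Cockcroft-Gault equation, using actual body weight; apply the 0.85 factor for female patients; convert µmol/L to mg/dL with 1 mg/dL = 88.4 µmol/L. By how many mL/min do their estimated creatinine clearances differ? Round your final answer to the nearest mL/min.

31 mL/min

Patient 1: CrCl = (140 − 92) × 116.1 / (72 × 1.4) × 0.85 = 5572.8 / 100.80 × 0.85 ≈ 47.0 mL/min
Patient 2: SCr = 317 / 88.4 = 3.586 mg/dL
Patient 2: CrCl = (140 − 57) × 49.2 / (72 × 3.586) = 4083.6 / 258.19 ≈ 15.8 mL/min
|47.0 − 15.8| = 31.2 mL/min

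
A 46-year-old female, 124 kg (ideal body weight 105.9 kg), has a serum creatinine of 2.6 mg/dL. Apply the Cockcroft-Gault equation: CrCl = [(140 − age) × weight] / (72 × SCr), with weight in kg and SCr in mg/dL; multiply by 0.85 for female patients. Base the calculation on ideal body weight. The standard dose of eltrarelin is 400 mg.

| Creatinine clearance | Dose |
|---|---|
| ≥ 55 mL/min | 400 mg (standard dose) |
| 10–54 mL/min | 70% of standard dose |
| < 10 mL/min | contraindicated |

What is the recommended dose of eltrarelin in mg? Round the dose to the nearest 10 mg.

CrCl = (140 − 46) × 105.9 / (72 × 2.6) × 0.85 = 9954.6 / 187.20 × 0.85 ≈ 45.2 mL/min
CrCl ≈ 45 mL/min → bracket 10–54 mL/min.
70% of 400 mg = 280 mg

280 mg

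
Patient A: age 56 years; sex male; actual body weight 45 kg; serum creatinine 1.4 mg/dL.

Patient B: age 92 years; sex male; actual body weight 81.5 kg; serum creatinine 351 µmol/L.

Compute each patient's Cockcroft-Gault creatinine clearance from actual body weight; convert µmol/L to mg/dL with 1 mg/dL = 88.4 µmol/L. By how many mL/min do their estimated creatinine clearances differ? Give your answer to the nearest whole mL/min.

24 mL/min

Patient A: CrCl = (140 − 56) × 45 / (72 × 1.4) = 3780.0 / 100.80 ≈ 37.5 mL/min
Patient B: SCr = 351 / 88.4 = 3.971 mg/dL
Patient B: CrCl = (140 − 92) × 81.5 / (72 × 3.971) = 3912.0 / 285.91 ≈ 13.7 mL/min
|37.5 − 13.7| = 23.8 mL/min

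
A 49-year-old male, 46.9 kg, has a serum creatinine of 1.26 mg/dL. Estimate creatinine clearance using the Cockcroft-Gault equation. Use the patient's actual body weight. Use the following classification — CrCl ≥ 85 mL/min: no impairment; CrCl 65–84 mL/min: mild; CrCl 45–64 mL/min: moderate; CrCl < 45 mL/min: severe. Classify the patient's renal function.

moderate

CrCl = (140 − 49) × 46.9 / (72 × 1.26) = 4267.9 / 90.72 ≈ 47.0 mL/min
47 mL/min falls in the 'moderate' range.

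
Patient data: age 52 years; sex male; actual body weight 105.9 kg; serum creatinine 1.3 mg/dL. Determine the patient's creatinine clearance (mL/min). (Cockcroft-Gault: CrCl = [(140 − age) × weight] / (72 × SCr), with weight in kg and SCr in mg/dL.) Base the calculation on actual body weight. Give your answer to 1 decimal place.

CrCl = (140 − 52) × 105.9 / (72 × 1.3) = 9319.2 / 93.60 ≈ 99.6 mL/min

99.6 mL/min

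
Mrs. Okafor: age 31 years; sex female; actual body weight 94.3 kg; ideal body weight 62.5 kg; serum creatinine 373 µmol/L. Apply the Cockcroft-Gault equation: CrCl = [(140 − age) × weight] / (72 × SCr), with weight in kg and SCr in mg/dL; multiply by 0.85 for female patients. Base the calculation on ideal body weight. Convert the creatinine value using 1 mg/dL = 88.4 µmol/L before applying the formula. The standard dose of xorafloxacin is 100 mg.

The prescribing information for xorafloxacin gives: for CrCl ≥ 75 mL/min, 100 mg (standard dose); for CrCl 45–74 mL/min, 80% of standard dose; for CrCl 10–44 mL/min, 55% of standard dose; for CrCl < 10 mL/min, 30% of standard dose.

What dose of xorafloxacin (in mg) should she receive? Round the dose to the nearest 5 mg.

55 mg

SCr = 373 / 88.4 = 4.219 mg/dL
CrCl = (140 − 31) × 62.5 / (72 × 4.219) × 0.85 = 6812.5 / 303.77 × 0.85 ≈ 19.1 mL/min
CrCl ≈ 19 mL/min → bracket 10–44 mL/min.
55% of 100 mg = 55 mg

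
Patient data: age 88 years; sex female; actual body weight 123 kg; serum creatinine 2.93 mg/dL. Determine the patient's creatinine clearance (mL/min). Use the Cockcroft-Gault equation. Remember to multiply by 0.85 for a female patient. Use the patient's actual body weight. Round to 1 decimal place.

25.8 mL/min

CrCl = (140 − 88) × 123 / (72 × 2.93) × 0.85 = 6396.0 / 210.96 × 0.85 ≈ 25.8 mL/min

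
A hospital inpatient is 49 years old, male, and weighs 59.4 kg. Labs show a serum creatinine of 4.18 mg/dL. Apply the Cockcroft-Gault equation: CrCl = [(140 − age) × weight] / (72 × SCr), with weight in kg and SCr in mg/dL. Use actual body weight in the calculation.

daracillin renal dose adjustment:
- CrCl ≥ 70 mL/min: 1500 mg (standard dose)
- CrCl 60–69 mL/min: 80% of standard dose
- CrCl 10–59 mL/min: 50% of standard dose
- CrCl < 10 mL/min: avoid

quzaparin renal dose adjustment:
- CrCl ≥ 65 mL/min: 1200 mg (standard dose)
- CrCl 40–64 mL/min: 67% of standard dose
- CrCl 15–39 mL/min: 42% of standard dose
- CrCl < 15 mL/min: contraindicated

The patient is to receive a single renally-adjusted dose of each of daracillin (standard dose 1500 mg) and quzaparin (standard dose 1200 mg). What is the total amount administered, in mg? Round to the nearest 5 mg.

CrCl = (140 − 49) × 59.4 / (72 × 4.18) = 5405.4 / 300.96 ≈ 18.0 mL/min
CrCl ≈ 18 mL/min.
daracillin: 10–59 mL/min → 50% of 1500 mg = 750 mg.
quzaparin: 15–39 mL/min → 42% of 1200 mg = 504 mg.
Total = 750 + 504 = 1254 mg.

1255 mg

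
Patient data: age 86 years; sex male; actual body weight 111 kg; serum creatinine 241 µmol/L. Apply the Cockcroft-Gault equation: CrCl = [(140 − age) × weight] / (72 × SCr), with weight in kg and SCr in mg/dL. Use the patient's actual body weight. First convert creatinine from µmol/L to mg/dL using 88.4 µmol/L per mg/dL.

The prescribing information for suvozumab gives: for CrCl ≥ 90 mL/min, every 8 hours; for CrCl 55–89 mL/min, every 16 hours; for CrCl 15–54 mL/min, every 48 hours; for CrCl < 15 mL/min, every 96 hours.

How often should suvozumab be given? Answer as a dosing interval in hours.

every 48 hours

SCr = 241 / 88.4 = 2.726 mg/dL
CrCl = (140 − 86) × 111 / (72 × 2.726) = 5994.0 / 196.27 ≈ 30.5 mL/min
CrCl ≈ 31 mL/min → bracket 15–54 mL/min → every 48 hours.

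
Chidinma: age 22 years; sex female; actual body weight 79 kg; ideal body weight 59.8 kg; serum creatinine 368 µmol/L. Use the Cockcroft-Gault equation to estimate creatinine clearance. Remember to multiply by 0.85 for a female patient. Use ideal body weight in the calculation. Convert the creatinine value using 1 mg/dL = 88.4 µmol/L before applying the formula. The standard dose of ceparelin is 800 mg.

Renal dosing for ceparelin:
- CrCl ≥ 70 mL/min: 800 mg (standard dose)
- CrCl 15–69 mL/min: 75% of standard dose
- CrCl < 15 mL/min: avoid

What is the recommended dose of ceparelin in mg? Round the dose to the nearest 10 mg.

SCr = 368 / 88.4 = 4.163 mg/dL
CrCl = (140 − 22) × 59.8 / (72 × 4.163) × 0.85 = 7056.4 / 299.74 × 0.85 ≈ 20.0 mL/min
CrCl ≈ 20 mL/min → bracket 15–69 mL/min.
75% of 800 mg = 600 mg

600 mg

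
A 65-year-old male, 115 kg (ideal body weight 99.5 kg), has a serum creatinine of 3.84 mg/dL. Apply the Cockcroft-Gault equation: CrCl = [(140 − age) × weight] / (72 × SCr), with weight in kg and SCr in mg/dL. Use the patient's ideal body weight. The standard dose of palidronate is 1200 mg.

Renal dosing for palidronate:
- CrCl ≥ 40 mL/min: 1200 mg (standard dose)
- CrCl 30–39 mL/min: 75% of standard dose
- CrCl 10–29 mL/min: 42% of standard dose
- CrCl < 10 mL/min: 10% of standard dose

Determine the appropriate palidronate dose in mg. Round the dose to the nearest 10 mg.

CrCl = (140 − 65) × 99.5 / (72 × 3.84) = 7462.5 / 276.48 ≈ 27.0 mL/min
CrCl ≈ 27 mL/min → bracket 10–29 mL/min.
42% of 1200 mg = 504 mg → 500 mg

500 mg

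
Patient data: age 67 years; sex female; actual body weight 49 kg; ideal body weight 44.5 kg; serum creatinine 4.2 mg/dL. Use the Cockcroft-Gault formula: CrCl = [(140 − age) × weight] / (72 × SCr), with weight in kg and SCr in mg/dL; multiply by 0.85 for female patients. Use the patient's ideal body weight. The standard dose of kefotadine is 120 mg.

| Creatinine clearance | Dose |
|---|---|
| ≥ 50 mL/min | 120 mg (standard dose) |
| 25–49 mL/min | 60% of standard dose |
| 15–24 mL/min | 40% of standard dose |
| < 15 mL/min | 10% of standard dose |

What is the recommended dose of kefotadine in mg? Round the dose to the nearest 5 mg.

CrCl = (140 − 67) × 44.5 / (72 × 4.2) × 0.85 = 3248.5 / 302.40 × 0.85 ≈ 9.1 mL/min
CrCl ≈ 9 mL/min → bracket < 15 mL/min.
10% of 120 mg = 12 mg → 10 mg

10 mg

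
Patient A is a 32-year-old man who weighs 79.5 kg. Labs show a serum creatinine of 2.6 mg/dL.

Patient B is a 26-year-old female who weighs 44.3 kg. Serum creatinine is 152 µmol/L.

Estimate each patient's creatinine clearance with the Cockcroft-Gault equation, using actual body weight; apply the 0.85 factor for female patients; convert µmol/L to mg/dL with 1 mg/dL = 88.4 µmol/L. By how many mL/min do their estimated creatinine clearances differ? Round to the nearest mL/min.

Patient A: CrCl = (140 − 32) × 79.5 / (72 × 2.6) = 8586.0 / 187.20 ≈ 45.9 mL/min
Patient B: SCr = 152 / 88.4 = 1.719 mg/dL
Patient B: CrCl = (140 − 26) × 44.3 / (72 × 1.719) × 0.85 = 5050.2 / 123.77 × 0.85 ≈ 34.7 mL/min
|45.9 − 34.7| = 11.2 mL/min

11 mL/min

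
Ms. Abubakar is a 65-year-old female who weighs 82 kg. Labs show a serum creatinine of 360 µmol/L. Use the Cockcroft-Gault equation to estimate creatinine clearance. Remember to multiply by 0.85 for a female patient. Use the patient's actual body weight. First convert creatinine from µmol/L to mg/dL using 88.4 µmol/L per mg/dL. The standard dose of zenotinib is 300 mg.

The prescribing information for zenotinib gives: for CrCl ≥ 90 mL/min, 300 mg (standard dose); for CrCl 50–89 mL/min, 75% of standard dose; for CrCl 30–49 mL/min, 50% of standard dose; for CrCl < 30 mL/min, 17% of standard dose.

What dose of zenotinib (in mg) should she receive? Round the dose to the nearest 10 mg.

SCr = 360 / 88.4 = 4.072 mg/dL
CrCl = (140 − 65) × 82 / (72 × 4.072) × 0.85 = 6150.0 / 293.18 × 0.85 ≈ 17.8 mL/min
CrCl ≈ 18 mL/min → bracket < 30 mL/min.
17% of 300 mg = 51 mg → 50 mg

50 mg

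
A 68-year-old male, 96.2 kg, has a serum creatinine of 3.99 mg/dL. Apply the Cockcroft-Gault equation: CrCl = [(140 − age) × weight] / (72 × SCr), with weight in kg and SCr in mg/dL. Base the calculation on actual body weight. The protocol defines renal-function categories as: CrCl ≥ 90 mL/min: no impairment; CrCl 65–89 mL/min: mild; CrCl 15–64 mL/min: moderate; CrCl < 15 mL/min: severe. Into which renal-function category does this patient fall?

moderate

CrCl = (140 − 68) × 96.2 / (72 × 3.99) = 6926.4 / 287.28 ≈ 24.1 mL/min
24 mL/min falls in the 'moderate' range.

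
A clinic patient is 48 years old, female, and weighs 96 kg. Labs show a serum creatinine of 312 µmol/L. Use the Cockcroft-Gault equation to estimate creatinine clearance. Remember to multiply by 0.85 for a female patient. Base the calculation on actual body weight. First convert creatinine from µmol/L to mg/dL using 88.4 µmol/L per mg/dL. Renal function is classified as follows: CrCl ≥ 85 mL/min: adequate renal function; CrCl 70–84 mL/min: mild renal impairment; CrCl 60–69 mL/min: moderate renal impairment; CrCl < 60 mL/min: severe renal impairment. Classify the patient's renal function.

SCr = 312 / 88.4 = 3.529 mg/dL
CrCl = (140 − 48) × 96 / (72 × 3.529) × 0.85 = 8832.0 / 254.09 × 0.85 ≈ 29.5 mL/min
30 mL/min falls in the 'severe renal impairment' range.

severe renal impairment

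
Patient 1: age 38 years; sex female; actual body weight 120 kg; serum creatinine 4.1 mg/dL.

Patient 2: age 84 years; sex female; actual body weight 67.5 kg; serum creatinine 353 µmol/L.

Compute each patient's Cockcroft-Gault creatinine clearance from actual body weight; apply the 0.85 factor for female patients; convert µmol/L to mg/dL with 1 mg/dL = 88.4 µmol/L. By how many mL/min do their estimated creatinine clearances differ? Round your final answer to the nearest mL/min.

24 mL/min

Patient 1: CrCl = (140 − 38) × 120 / (72 × 4.1) × 0.85 = 12240.0 / 295.20 × 0.85 ≈ 35.2 mL/min
Patient 2: SCr = 353 / 88.4 = 3.993 mg/dL
Patient 2: CrCl = (140 − 84) × 67.5 / (72 × 3.993) × 0.85 = 3780.0 / 287.50 × 0.85 ≈ 11.2 mL/min
|35.2 − 11.2| = 24.0 mL/min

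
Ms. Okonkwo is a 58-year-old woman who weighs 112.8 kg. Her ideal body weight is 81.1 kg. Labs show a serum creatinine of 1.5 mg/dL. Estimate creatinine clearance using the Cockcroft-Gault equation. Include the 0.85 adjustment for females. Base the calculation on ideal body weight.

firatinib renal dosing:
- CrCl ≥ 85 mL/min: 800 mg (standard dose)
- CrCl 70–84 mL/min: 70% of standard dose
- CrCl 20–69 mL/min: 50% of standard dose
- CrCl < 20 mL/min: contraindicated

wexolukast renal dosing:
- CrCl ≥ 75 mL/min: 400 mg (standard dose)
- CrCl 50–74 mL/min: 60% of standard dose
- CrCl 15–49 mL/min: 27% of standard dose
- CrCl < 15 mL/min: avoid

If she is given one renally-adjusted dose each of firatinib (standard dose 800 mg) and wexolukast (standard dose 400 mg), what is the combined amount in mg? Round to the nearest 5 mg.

640 mg

CrCl = (140 − 58) × 81.1 / (72 × 1.5) × 0.85 = 6650.2 / 108.00 × 0.85 ≈ 52.3 mL/min
CrCl ≈ 52 mL/min.
firatinib: 20–69 mL/min → 50% of 800 mg = 400 mg.
wexolukast: 50–74 mL/min → 60% of 400 mg = 240 mg.
Total = 400 + 240 = 640 mg.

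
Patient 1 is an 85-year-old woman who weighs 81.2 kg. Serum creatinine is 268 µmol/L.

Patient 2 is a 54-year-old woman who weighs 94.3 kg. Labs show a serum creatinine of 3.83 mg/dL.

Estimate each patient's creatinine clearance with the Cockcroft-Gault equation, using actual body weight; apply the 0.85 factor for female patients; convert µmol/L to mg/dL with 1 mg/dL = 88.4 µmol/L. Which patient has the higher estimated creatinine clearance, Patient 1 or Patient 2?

Patient 2

Patient 1: SCr = 268 / 88.4 = 3.032 mg/dL
Patient 1: CrCl = (140 − 85) × 81.2 / (72 × 3.032) × 0.85 = 4466.0 / 218.30 × 0.85 ≈ 17.4 mL/min
Patient 2: CrCl = (140 − 54) × 94.3 / (72 × 3.83) × 0.85 = 8109.8 / 275.76 × 0.85 ≈ 25.0 mL/min
17.4 vs 25.0 mL/min → Patient 2 is higher.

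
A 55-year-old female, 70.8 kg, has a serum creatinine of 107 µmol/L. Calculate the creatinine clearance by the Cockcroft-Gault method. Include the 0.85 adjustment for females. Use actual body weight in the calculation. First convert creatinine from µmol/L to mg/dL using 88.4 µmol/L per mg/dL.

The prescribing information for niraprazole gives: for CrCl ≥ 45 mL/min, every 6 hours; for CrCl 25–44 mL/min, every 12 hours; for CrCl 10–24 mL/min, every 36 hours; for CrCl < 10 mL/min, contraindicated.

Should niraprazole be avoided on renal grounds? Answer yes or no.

SCr = 107 / 88.4 = 1.21 mg/dL
CrCl = (140 − 55) × 70.8 / (72 × 1.21) × 0.85 = 6018.0 / 87.12 × 0.85 ≈ 58.7 mL/min
CrCl ≈ 59 mL/min, which is ≥ 10 mL/min.

no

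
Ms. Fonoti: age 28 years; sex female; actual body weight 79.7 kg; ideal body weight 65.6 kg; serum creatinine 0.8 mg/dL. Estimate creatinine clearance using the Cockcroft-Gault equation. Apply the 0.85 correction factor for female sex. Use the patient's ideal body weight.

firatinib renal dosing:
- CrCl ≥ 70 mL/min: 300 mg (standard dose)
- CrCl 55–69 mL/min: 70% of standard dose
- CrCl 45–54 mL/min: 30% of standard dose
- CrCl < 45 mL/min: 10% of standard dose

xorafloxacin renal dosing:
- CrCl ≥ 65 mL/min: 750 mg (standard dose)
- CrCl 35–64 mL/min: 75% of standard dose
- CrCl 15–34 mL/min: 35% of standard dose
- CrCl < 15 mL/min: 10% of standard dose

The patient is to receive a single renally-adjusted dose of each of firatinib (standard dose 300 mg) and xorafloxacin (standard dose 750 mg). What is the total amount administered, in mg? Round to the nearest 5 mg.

1050 mg

CrCl = (140 − 28) × 65.6 / (72 × 0.8) × 0.85 = 7347.2 / 57.60 × 0.85 ≈ 108.4 mL/min
CrCl ≈ 108 mL/min.
firatinib: ≥ 70 mL/min → 100% of 300 mg = 300 mg.
xorafloxacin: ≥ 65 mL/min → 100% of 750 mg = 750 mg.
Total = 300 + 750 = 1050 mg.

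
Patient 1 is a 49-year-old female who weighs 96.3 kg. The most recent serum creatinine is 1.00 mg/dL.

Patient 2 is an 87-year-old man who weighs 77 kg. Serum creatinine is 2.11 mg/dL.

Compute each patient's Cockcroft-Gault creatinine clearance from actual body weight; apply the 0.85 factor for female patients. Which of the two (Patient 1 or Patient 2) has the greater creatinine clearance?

Patient 1: CrCl = (140 − 49) × 96.3 / (72 × 1) × 0.85 = 8763.3 / 72.00 × 0.85 ≈ 103.5 mL/min
Patient 2: CrCl = (140 − 87) × 77 / (72 × 2.11) = 4081.0 / 151.92 ≈ 26.9 mL/min
103.5 vs 26.9 mL/min → Patient 1 is higher.

Patient 1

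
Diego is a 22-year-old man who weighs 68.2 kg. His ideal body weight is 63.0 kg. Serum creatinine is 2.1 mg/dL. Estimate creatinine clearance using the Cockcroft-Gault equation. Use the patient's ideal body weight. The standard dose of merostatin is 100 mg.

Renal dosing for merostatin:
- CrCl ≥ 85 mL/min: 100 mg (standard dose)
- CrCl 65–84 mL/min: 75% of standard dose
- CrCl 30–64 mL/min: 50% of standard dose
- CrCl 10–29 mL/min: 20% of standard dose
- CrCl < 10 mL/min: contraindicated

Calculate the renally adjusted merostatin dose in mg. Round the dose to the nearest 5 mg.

CrCl = (140 − 22) × 63 / (72 × 2.1) = 7434.0 / 151.20 ≈ 49.2 mL/min
CrCl ≈ 49 mL/min → bracket 30–64 mL/min.
50% of 100 mg = 50 mg

50 mg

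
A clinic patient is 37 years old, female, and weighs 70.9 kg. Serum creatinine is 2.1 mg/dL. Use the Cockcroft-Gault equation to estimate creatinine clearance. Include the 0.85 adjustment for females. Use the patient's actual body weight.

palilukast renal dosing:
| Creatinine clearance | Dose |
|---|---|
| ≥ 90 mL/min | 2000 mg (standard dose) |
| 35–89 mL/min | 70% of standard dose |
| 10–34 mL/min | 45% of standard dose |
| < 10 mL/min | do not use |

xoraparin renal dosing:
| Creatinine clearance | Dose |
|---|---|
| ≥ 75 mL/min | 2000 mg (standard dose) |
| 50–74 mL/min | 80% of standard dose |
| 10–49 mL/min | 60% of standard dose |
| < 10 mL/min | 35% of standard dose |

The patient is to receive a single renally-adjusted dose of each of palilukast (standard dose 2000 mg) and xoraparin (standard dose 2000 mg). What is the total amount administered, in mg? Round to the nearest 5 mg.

CrCl = (140 − 37) × 70.9 / (72 × 2.1) × 0.85 = 7302.7 / 151.20 × 0.85 ≈ 41.1 mL/min
CrCl ≈ 41 mL/min.
palilukast: 35–89 mL/min → 70% of 2000 mg = 1400 mg.
xoraparin: 10–49 mL/min → 60% of 2000 mg = 1200 mg.
Total = 1400 + 1200 = 2600 mg.

2600 mg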